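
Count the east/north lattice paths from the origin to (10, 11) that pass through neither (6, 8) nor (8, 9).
Number of paths = 155805

Inclusion–exclusion. Total paths: C(21, 10) = 352716. Through P₁: C(14, 6)·C(7, 4) = 105105. Through P₂: C(17, 8)·C(4, 2) = 145860. Since P₁ is strictly southwest of P₂, a monotone path through both must visit P₁ then P₂; paths through both = C(14, 6)·C(3, 2)·C(4, 2) = 54054. Avoid both = 352716 − 105105 − 145860 + 54054 = 155805.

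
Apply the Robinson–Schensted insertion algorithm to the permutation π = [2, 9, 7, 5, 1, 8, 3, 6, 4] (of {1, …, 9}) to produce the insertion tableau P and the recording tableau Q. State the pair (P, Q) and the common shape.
P = [1, 3, 4] / [2, 5, 6] / [7, 8] / [9];  Q = [1, 2, 6] / [3, 7, 8] / [4, 9] / [5];  common shape = (3, 3, 2, 1)

Row-insert the values π_1, π_2, … into P one at a time, bumping the leftmost entry strictly greater than the inserted value down to the next row. The recording tableau Q records, in position (i, j), the step at which that cell was added to P.
  Insert 2 (step 1): P = [2];  Q = [1]
  Insert 9 (step 2): P = [2, 9];  Q = [1, 2]
  Insert 7 (step 3): P = [2, 7] / [9];  Q = [1, 2] / [3]
  Insert 5 (step 4): P = [2, 5] / [7] / [9];  Q = [1, 2] / [3] / [4]
  Insert 1 (step 5): P = [1, 5] / [2] / [7] / [9];  Q = [1, 2] / [3] / [4] / [5]
  Insert 8 (step 6): P = [1, 5, 8] / [2] / [7] / [9];  Q = [1, 2, 6] / [3] / [4] / [5]
  Insert 3 (step 7): P = [1, 3, 8] / [2, 5] / [7] / [9];  Q = [1, 2, 6] / [3, 7] / [4] / [5]
  Insert 6 (step 8): P = [1, 3, 6] / [2, 5, 8] / [7] / [9];  Q = [1, 2, 6] / [3, 7, 8] / [4] / [5]
  Insert 4 (step 9): P = [1, 3, 4] / [2, 5, 6] / [7, 8] / [9];  Q = [1, 2, 6] / [3, 7, 8] / [4, 9] / [5]
Final shape: (3, 3, 2, 1).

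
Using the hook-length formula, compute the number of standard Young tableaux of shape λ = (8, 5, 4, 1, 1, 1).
# SYT of shape (8, 5, 4, 1, 1, 1) = 90956800

Hook-length formula: f^λ = n! / Π hook(c), product over all cells c of the Young diagram. For λ = (8, 5, 4, 1, 1, 1), n = 20 boxes. Hook lengths by row (left-to-right, top-to-bottom): [13, 9, 8, 7, 5, 3, 2, 1]; [9, 5, 4, 3, 1]; [7, 3, 2, 1]; [3]; [2]; [1]. Product of hooks = 26747884800. So f^λ = 20! / 26747884800 = 2432902008176640000 / 26747884800 = 90956800.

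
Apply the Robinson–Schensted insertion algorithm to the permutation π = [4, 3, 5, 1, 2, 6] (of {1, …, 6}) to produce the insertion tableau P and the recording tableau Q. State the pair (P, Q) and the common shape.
P = [1, 2, 6] / [3, 5] / [4];  Q = [1, 3, 6] / [2, 5] / [4];  common shape = (3, 2, 1)

Row-insert the values π_1, π_2, … into P one at a time, bumping the leftmost entry strictly greater than the inserted value down to the next row. The recording tableau Q records, in position (i, j), the step at which that cell was added to P.
  Insert 4 (step 1): P = [4];  Q = [1]
  Insert 3 (step 2): P = [3] / [4];  Q = [1] / [2]
  Insert 5 (step 3): P = [3, 5] / [4];  Q = [1, 3] / [2]
  Insert 1 (step 4): P = [1, 5] / [3] / [4];  Q = [1, 3] / [2] / [4]
  Insert 2 (step 5): P = [1, 2] / [3, 5] / [4];  Q = [1, 3] / [2, 5] / [4]
  Insert 6 (step 6): P = [1, 2, 6] / [3, 5] / [4];  Q = [1, 3, 6] / [2, 5] / [4]
Final shape: (3, 2, 1).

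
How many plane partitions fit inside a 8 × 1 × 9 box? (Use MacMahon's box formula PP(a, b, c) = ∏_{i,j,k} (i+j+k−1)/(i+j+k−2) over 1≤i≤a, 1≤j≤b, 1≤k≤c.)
PP(8, 1, 9) = 24310

Evaluate the triple product over i = 1..8, j = 1..1, k = 1..9. The factors are (2/1) · (3/2) · (4/3) · (5/4) · (6/5) · (7/6) · (8/7) · (9/8) · … (72 factors total). The numerators and denominators telescope so the product is an integer; carrying out the multiplication exactly gives PP(8, 1, 9) = 24310.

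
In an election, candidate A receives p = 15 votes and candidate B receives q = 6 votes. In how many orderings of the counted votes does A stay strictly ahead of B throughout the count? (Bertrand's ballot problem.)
Strict-lead orderings = 23256

Total orderings of the 21 votes with 15 for A: C(21, 15) = 54264. By the Bertrand ballot formula (Cycle Lemma / reflection principle), the number of orderings in which A is strictly ahead of B throughout is (p − q)/(p + q) · C(p + q, p) = (15 − 6)/(15 + 6) · 54264 = 23256.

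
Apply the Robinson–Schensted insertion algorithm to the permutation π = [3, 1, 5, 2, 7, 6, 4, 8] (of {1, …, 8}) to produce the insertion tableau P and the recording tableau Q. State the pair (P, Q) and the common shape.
P = [1, 2, 4, 8] / [3, 5, 6] / [7];  Q = [1, 3, 5, 8] / [2, 4, 6] / [7];  common shape = (4, 3, 1)

Row-insert the values π_1, π_2, … into P one at a time, bumping the leftmost entry strictly greater than the inserted value down to the next row. The recording tableau Q records, in position (i, j), the step at which that cell was added to P.
  Insert 3 (step 1): P = [3];  Q = [1]
  Insert 1 (step 2): P = [1] / [3];  Q = [1] / [2]
  Insert 5 (step 3): P = [1, 5] / [3];  Q = [1, 3] / [2]
  Insert 2 (step 4): P = [1, 2] / [3, 5];  Q = [1, 3] / [2, 4]
  Insert 7 (step 5): P = [1, 2, 7] / [3, 5];  Q = [1, 3, 5] / [2, 4]
  Insert 6 (step 6): P = [1, 2, 6] / [3, 5, 7];  Q = [1, 3, 5] / [2, 4, 6]
  Insert 4 (step 7): P = [1, 2, 4] / [3, 5, 6] / [7];  Q = [1, 3, 5] / [2, 4, 6] / [7]
  Insert 8 (step 8): P = [1, 2, 4, 8] / [3, 5, 6] / [7];  Q = [1, 3, 5, 8] / [2, 4, 6] / [7]
Final shape: (4, 3, 1).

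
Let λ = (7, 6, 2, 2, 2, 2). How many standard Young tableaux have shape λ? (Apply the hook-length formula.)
# SYT of shape (7, 6, 2, 2, 2, 2) = 172830840

Hook-length formula: f^λ = n! / Π hook(c), product over all cells c of the Young diagram. For λ = (7, 6, 2, 2, 2, 2), n = 21 boxes. Hook lengths by row (left-to-right, top-to-bottom): [12, 11, 6, 5, 4, 3, 1]; [10, 9, 4, 3, 2, 1]; [5, 4]; [4, 3]; [3, 2]; [2, 1]. Product of hooks = 295612416000. So f^λ = 21! / 295612416000 = 51090942171709440000 / 295612416000 = 172830840.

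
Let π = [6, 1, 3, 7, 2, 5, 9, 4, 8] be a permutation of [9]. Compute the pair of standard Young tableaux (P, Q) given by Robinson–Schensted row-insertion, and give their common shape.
P = [1, 2, 4, 8] / [3, 5, 9] / [6, 7];  Q = [1, 3, 4, 7] / [2, 6, 9] / [5, 8];  common shape = (4, 3, 2)

Row-insert the values π_1, π_2, … into P one at a time, bumping the leftmost entry strictly greater than the inserted value down to the next row. The recording tableau Q records, in position (i, j), the step at which that cell was added to P.
  Insert 6 (step 1): P = [6];  Q = [1]
  Insert 1 (step 2): P = [1] / [6];  Q = [1] / [2]
  Insert 3 (step 3): P = [1, 3] / [6];  Q = [1, 3] / [2]
  Insert 7 (step 4): P = [1, 3, 7] / [6];  Q = [1, 3, 4] / [2]
  Insert 2 (step 5): P = [1, 2, 7] / [3] / [6];  Q = [1, 3, 4] / [2] / [5]
  Insert 5 (step 6): P = [1, 2, 5] / [3, 7] / [6];  Q = [1, 3, 4] / [2, 6] / [5]
  Insert 9 (step 7): P = [1, 2, 5, 9] / [3, 7] / [6];  Q = [1, 3, 4, 7] / [2, 6] / [5]
  Insert 4 (step 8): P = [1, 2, 4, 9] / [3, 5] / [6, 7];  Q = [1, 3, 4, 7] / [2, 6] / [5, 8]
  Insert 8 (step 9): P = [1, 2, 4, 8] / [3, 5, 9] / [6, 7];  Q = [1, 3, 4, 7] / [2, 6, 9] / [5, 8]
Final shape: (4, 3, 2).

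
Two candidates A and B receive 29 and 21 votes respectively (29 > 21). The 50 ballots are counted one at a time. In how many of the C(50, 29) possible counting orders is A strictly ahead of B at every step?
Strict-lead orderings = 10772391370048

Total orderings of the 50 votes with 29 for A: C(50, 29) = 67327446062800. By the Bertrand ballot formula (Cycle Lemma / reflection principle), the number of orderings in which A is strictly ahead of B throughout is (p − q)/(p + q) · C(p + q, p) = (29 − 21)/(29 + 21) · 67327446062800 = 10772391370048.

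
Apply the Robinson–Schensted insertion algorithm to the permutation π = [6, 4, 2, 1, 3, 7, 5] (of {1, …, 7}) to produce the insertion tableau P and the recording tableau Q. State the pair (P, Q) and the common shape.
P = [1, 3, 5] / [2, 7] / [4] / [6];  Q = [1, 5, 6] / [2, 7] / [3] / [4];  common shape = (3, 2, 1, 1)

Row-insert the values π_1, π_2, … into P one at a time, bumping the leftmost entry strictly greater than the inserted value down to the next row. The recording tableau Q records, in position (i, j), the step at which that cell was added to P.
  Insert 6 (step 1): P = [6];  Q = [1]
  Insert 4 (step 2): P = [4] / [6];  Q = [1] / [2]
  Insert 2 (step 3): P = [2] / [4] / [6];  Q = [1] / [2] / [3]
  Insert 1 (step 4): P = [1] / [2] / [4] / [6];  Q = [1] / [2] / [3] / [4]
  Insert 3 (step 5): P = [1, 3] / [2] / [4] / [6];  Q = [1, 5] / [2] / [3] / [4]
  Insert 7 (step 6): P = [1, 3, 7] / [2] / [4] / [6];  Q = [1, 5, 6] / [2] / [3] / [4]
  Insert 5 (step 7): P = [1, 3, 5] / [2, 7] / [4] / [6];  Q = [1, 5, 6] / [2, 7] / [3] / [4]
Final shape: (3, 2, 1, 1).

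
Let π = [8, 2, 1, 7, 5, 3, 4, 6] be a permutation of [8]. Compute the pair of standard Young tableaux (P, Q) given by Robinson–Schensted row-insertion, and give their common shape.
P = [1, 3, 4, 6] / [2, 5] / [7] / [8];  Q = [1, 4, 7, 8] / [2, 5] / [3] / [6];  common shape = (4, 2, 1, 1)

Row-insert the values π_1, π_2, … into P one at a time, bumping the leftmost entry strictly greater than the inserted value down to the next row. The recording tableau Q records, in position (i, j), the step at which that cell was added to P.
  Insert 8 (step 1): P = [8];  Q = [1]
  Insert 2 (step 2): P = [2] / [8];  Q = [1] / [2]
  Insert 1 (step 3): P = [1] / [2] / [8];  Q = [1] / [2] / [3]
  Insert 7 (step 4): P = [1, 7] / [2] / [8];  Q = [1, 4] / [2] / [3]
  Insert 5 (step 5): P = [1, 5] / [2, 7] / [8];  Q = [1, 4] / [2, 5] / [3]
  Insert 3 (step 6): P = [1, 3] / [2, 5] / [7] / [8];  Q = [1, 4] / [2, 5] / [3] / [6]
  Insert 4 (step 7): P = [1, 3, 4] / [2, 5] / [7] / [8];  Q = [1, 4, 7] / [2, 5] / [3] / [6]
  Insert 6 (step 8): P = [1, 3, 4, 6] / [2, 5] / [7] / [8];  Q = [1, 4, 7, 8] / [2, 5] / [3] / [6]
Final shape: (4, 2, 1, 1).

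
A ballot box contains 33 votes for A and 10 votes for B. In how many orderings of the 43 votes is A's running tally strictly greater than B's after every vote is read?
Strict-lead orderings = 1025551163

Total orderings of the 43 votes with 33 for A: C(43, 33) = 1917334783. By the Bertrand ballot formula (Cycle Lemma / reflection principle), the number of orderings in which A is strictly ahead of B throughout is (p − q)/(p + q) · C(p + q, p) = (33 − 10)/(33 + 10) · 1917334783 = 1025551163.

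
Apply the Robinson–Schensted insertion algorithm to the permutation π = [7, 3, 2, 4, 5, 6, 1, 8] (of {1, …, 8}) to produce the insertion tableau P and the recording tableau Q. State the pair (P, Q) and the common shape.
P = [1, 4, 5, 6, 8] / [2] / [3] / [7];  Q = [1, 4, 5, 6, 8] / [2] / [3] / [7];  common shape = (5, 1, 1, 1)

Row-insert the values π_1, π_2, … into P one at a time, bumping the leftmost entry strictly greater than the inserted value down to the next row. The recording tableau Q records, in position (i, j), the step at which that cell was added to P.
  Insert 7 (step 1): P = [7];  Q = [1]
  Insert 3 (step 2): P = [3] / [7];  Q = [1] / [2]
  Insert 2 (step 3): P = [2] / [3] / [7];  Q = [1] / [2] / [3]
  Insert 4 (step 4): P = [2, 4] / [3] / [7];  Q = [1, 4] / [2] / [3]
  Insert 5 (step 5): P = [2, 4, 5] / [3] / [7];  Q = [1, 4, 5] / [2] / [3]
  Insert 6 (step 6): P = [2, 4, 5, 6] / [3] / [7];  Q = [1, 4, 5, 6] / [2] / [3]
  Insert 1 (step 7): P = [1, 4, 5, 6] / [2] / [3] / [7];  Q = [1, 4, 5, 6] / [2] / [3] / [7]
  Insert 8 (step 8): P = [1, 4, 5, 6, 8] / [2] / [3] / [7];  Q = [1, 4, 5, 6, 8] / [2] / [3] / [7]
Final shape: (5, 1, 1, 1).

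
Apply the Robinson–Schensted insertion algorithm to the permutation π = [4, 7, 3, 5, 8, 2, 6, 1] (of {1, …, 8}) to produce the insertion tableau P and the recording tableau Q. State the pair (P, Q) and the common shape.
P = [1, 5, 6] / [2, 7, 8] / [3] / [4];  Q = [1, 2, 5] / [3, 4, 7] / [6] / [8];  common shape = (3, 3, 1, 1)

Row-insert the values π_1, π_2, … into P one at a time, bumping the leftmost entry strictly greater than the inserted value down to the next row. The recording tableau Q records, in position (i, j), the step at which that cell was added to P.
  Insert 4 (step 1): P = [4];  Q = [1]
  Insert 7 (step 2): P = [4, 7];  Q = [1, 2]
  Insert 3 (step 3): P = [3, 7] / [4];  Q = [1, 2] / [3]
  Insert 5 (step 4): P = [3, 5] / [4, 7];  Q = [1, 2] / [3, 4]
  Insert 8 (step 5): P = [3, 5, 8] / [4, 7];  Q = [1, 2, 5] / [3, 4]
  Insert 2 (step 6): P = [2, 5, 8] / [3, 7] / [4];  Q = [1, 2, 5] / [3, 4] / [6]
  Insert 6 (step 7): P = [2, 5, 6] / [3, 7, 8] / [4];  Q = [1, 2, 5] / [3, 4, 7] / [6]
  Insert 1 (step 8): P = [1, 5, 6] / [2, 7, 8] / [3] / [4];  Q = [1, 2, 5] / [3, 4, 7] / [6] / [8]
Final shape: (3, 3, 1, 1).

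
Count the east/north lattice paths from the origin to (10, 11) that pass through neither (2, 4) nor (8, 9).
Number of paths = 151911

Inclusion–exclusion. Total paths: C(21, 10) = 352716. Through P₁: C(6, 2)·C(15, 8) = 96525. Through P₂: C(17, 8)·C(4, 2) = 145860. Since P₁ is strictly southwest of P₂, a monotone path through both must visit P₁ then P₂; paths through both = C(6, 2)·C(11, 6)·C(4, 2) = 41580. Avoid both = 352716 − 96525 − 145860 + 41580 = 151911.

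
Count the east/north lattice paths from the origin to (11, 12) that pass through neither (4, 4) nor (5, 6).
Number of paths = 668780

Inclusion–exclusion. Total paths: C(23, 11) = 1352078. Through P₁: C(8, 4)·C(15, 7) = 450450. Through P₂: C(11, 5)·C(12, 6) = 426888. Since P₁ is strictly southwest of P₂, a monotone path through both must visit P₁ then P₂; paths through both = C(8, 4)·C(3, 1)·C(12, 6) = 194040. Avoid both = 1352078 − 450450 − 426888 + 194040 = 668780.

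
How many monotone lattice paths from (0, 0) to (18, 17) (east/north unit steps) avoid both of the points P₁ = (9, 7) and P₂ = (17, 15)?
Number of paths = 2225293570

Inclusion–exclusion. Total paths: C(35, 18) = 4537567650. Through P₁: C(16, 9)·C(19, 9) = 1056804320. Through P₂: C(32, 17)·C(3, 1) = 1697168160. Since P₁ is strictly southwest of P₂, a monotone path through both must visit P₁ then P₂; paths through both = C(16, 9)·C(16, 8)·C(3, 1) = 441698400. Avoid both = 4537567650 − 1056804320 − 1697168160 + 441698400 = 2225293570.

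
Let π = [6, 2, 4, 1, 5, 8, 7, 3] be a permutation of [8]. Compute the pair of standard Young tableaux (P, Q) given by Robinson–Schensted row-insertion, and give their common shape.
P = [1, 3, 5, 7] / [2, 4] / [6, 8];  Q = [1, 3, 5, 6] / [2, 7] / [4, 8];  common shape = (4, 2, 2)

Row-insert the values π_1, π_2, … into P one at a time, bumping the leftmost entry strictly greater than the inserted value down to the next row. The recording tableau Q records, in position (i, j), the step at which that cell was added to P.
  Insert 6 (step 1): P = [6];  Q = [1]
  Insert 2 (step 2): P = [2] / [6];  Q = [1] / [2]
  Insert 4 (step 3): P = [2, 4] / [6];  Q = [1, 3] / [2]
  Insert 1 (step 4): P = [1, 4] / [2] / [6];  Q = [1, 3] / [2] / [4]
  Insert 5 (step 5): P = [1, 4, 5] / [2] / [6];  Q = [1, 3, 5] / [2] / [4]
  Insert 8 (step 6): P = [1, 4, 5, 8] / [2] / [6];  Q = [1, 3, 5, 6] / [2] / [4]
  Insert 7 (step 7): P = [1, 4, 5, 7] / [2, 8] / [6];  Q = [1, 3, 5, 6] / [2, 7] / [4]
  Insert 3 (step 8): P = [1, 3, 5, 7] / [2, 4] / [6, 8];  Q = [1, 3, 5, 6] / [2, 7] / [4, 8]
Final shape: (4, 2, 2).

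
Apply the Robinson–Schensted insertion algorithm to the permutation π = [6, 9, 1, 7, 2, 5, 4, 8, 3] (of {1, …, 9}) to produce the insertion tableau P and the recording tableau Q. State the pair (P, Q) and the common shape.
P = [1, 2, 3, 8] / [4, 7] / [5] / [6] / [9];  Q = [1, 2, 6, 8] / [3, 4] / [5] / [7] / [9];  common shape = (4, 2, 1, 1, 1)

Row-insert the values π_1, π_2, … into P one at a time, bumping the leftmost entry strictly greater than the inserted value down to the next row. The recording tableau Q records, in position (i, j), the step at which that cell was added to P.
  Insert 6 (step 1): P = [6];  Q = [1]
  Insert 9 (step 2): P = [6, 9];  Q = [1, 2]
  Insert 1 (step 3): P = [1, 9] / [6];  Q = [1, 2] / [3]
  Insert 7 (step 4): P = [1, 7] / [6, 9];  Q = [1, 2] / [3, 4]
  Insert 2 (step 5): P = [1, 2] / [6, 7] / [9];  Q = [1, 2] / [3, 4] / [5]
  Insert 5 (step 6): P = [1, 2, 5] / [6, 7] / [9];  Q = [1, 2, 6] / [3, 4] / [5]
  Insert 4 (step 7): P = [1, 2, 4] / [5, 7] / [6] / [9];  Q = [1, 2, 6] / [3, 4] / [5] / [7]
  Insert 8 (step 8): P = [1, 2, 4, 8] / [5, 7] / [6] / [9];  Q = [1, 2, 6, 8] / [3, 4] / [5] / [7]
  Insert 3 (step 9): P = [1, 2, 3, 8] / [4, 7] / [5] / [6] / [9];  Q = [1, 2, 6, 8] / [3, 4] / [5] / [7] / [9]
Final shape: (4, 2, 1, 1, 1).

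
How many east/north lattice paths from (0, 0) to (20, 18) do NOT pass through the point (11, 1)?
Number of paths = 33540506010

Total paths from (0, 0) to (20, 18): C(38, 20) = 33578000610. Paths through (11, 1): (paths (0, 0) → (11, 1)) × (paths (11, 1) → (20, 18)) = C(12, 11) · C(26, 9) = 12 · 3124550 = 37494600. Avoidance count = 33578000610 − 37494600 = 33540506010.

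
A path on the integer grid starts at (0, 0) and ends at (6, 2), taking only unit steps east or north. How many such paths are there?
Number of paths = 28

A monotone lattice path from (0, 0) to (6, 2) consists of 6 east steps and 2 north steps in some order, so it is determined by which 6 of the 8 steps are east. The count is C(8, 6) = 28.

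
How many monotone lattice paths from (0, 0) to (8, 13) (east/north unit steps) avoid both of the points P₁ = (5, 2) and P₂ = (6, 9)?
Number of paths = 123291

Inclusion–exclusion. Total paths: C(21, 8) = 203490. Through P₁: C(7, 5)·C(14, 3) = 7644. Through P₂: C(15, 6)·C(6, 2) = 75075. Since P₁ is strictly southwest of P₂, a monotone path through both must visit P₁ then P₂; paths through both = C(7, 5)·C(8, 1)·C(6, 2) = 2520. Avoid both = 203490 − 7644 − 75075 + 2520 = 123291.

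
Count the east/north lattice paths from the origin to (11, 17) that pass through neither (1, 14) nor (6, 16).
Number of paths = 21024102

Inclusion–exclusion. Total paths: C(28, 11) = 21474180. Through P₁: C(15, 1)·C(13, 10) = 4290. Through P₂: C(22, 6)·C(6, 5) = 447678. Since P₁ is strictly southwest of P₂, a monotone path through both must visit P₁ then P₂; paths through both = C(15, 1)·C(7, 5)·C(6, 5) = 1890. Avoid both = 21474180 − 4290 − 447678 + 1890 = 21024102.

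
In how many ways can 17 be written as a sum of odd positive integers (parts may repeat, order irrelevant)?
p_odd(17) = 38

Enumerate partitions using only odd parts via the recurrence o(n, m) = o(n, m−2) + o(n−m, m) over odd m, starting from the largest odd part ≤ n. This gives p_odd(17) = 38. (Euler's theorem: equals the count of distinct-part partitions.)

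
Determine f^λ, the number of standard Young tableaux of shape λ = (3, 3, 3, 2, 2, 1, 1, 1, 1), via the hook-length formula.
# SYT of shape (3, 3, 3, 2, 2, 1, 1, 1, 1) = 247520

Hook-length formula: f^λ = n! / Π hook(c), product over all cells c of the Young diagram. For λ = (3, 3, 3, 2, 2, 1, 1, 1, 1), n = 17 boxes. Hook lengths by row (left-to-right, top-to-bottom): [11, 6, 3]; [10, 5, 2]; [9, 4, 1]; [7, 2]; [6, 1]; [4]; [3]; [2]; [1]. Product of hooks = 1437004800. So f^λ = 17! / 1437004800 = 355687428096000 / 1437004800 = 247520.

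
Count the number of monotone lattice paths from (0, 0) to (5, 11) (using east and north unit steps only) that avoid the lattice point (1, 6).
Number of paths = 3486

Total paths from (0, 0) to (5, 11): C(16, 5) = 4368. Paths through (1, 6): (paths (0, 0) → (1, 6)) × (paths (1, 6) → (5, 11)) = C(7, 1) · C(9, 4) = 7 · 126 = 882. Avoidance count = 4368 − 882 = 3486.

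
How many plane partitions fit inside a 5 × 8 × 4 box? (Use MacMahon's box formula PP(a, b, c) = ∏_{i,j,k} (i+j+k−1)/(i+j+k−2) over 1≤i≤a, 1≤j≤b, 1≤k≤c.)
PP(5, 8, 4) = 4789851066

Evaluate the triple product over i = 1..5, j = 1..8, k = 1..4. The factors are (2/1) · (3/2) · (4/3) · (5/4) · (3/2) · (4/3) · (5/4) · (6/5) · … (160 factors total). The numerators and denominators telescope so the product is an integer; carrying out the multiplication exactly gives PP(5, 8, 4) = 4789851066.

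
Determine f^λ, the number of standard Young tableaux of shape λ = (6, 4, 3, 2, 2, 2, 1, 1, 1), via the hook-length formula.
# SYT of shape (6, 4, 3, 2, 2, 2, 1, 1, 1) = 2128389120

Hook-length formula: f^λ = n! / Π hook(c), product over all cells c of the Young diagram. For λ = (6, 4, 3, 2, 2, 2, 1, 1, 1), n = 22 boxes. Hook lengths by row (left-to-right, top-to-bottom): [14, 10, 6, 4, 2, 1]; [11, 7, 3, 1]; [9, 5, 1]; [7, 3]; [6, 2]; [5, 1]; [3]; [2]; [1]. Product of hooks = 528099264000. So f^λ = 22! / 528099264000 = 1124000727777607680000 / 528099264000 = 2128389120.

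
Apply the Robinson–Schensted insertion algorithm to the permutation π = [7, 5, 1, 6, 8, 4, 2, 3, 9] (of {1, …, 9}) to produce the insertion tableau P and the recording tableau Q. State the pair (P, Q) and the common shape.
P = [1, 2, 3, 9] / [4, 6, 8] / [5] / [7];  Q = [1, 4, 5, 9] / [2, 6, 8] / [3] / [7];  common shape = (4, 3, 1, 1)

Row-insert the values π_1, π_2, … into P one at a time, bumping the leftmost entry strictly greater than the inserted value down to the next row. The recording tableau Q records, in position (i, j), the step at which that cell was added to P.
  Insert 7 (step 1): P = [7];  Q = [1]
  Insert 5 (step 2): P = [5] / [7];  Q = [1] / [2]
  Insert 1 (step 3): P = [1] / [5] / [7];  Q = [1] / [2] / [3]
  Insert 6 (step 4): P = [1, 6] / [5] / [7];  Q = [1, 4] / [2] / [3]
  Insert 8 (step 5): P = [1, 6, 8] / [5] / [7];  Q = [1, 4, 5] / [2] / [3]
  Insert 4 (step 6): P = [1, 4, 8] / [5, 6] / [7];  Q = [1, 4, 5] / [2, 6] / [3]
  Insert 2 (step 7): P = [1, 2, 8] / [4, 6] / [5] / [7];  Q = [1, 4, 5] / [2, 6] / [3] / [7]
  Insert 3 (step 8): P = [1, 2, 3] / [4, 6, 8] / [5] / [7];  Q = [1, 4, 5] / [2, 6, 8] / [3] / [7]
  Insert 9 (step 9): P = [1, 2, 3, 9] / [4, 6, 8] / [5] / [7];  Q = [1, 4, 5, 9] / [2, 6, 8] / [3] / [7]
Final shape: (4, 3, 1, 1).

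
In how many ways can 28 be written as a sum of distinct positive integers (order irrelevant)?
q(28) = 222

A partition into distinct parts is a strictly decreasing sequence summing to n. The recurrence d(n, m) = d(n, m−1) + d(n−m, m−1) (use part m at most once) with q(n) = d(n, n) gives q(28) = 222. (Euler's theorem: # distinct-part partitions = # odd-part partitions.)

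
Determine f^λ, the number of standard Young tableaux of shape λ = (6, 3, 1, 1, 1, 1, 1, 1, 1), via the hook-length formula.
# SYT of shape (6, 3, 1, 1, 1, 1, 1, 1, 1) = 82368

Hook-length formula: f^λ = n! / Π hook(c), product over all cells c of the Young diagram. For λ = (6, 3, 1, 1, 1, 1, 1, 1, 1), n = 16 boxes. Hook lengths by row (left-to-right, top-to-bottom): [14, 6, 5, 3, 2, 1]; [10, 2, 1]; [7]; [6]; [5]; [4]; [3]; [2]; [1]. Product of hooks = 254016000. So f^λ = 16! / 254016000 = 20922789888000 / 254016000 = 82368.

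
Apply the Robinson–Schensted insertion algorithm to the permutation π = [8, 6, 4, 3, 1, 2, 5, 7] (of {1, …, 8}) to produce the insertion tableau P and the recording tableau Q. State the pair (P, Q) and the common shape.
P = [1, 2, 5, 7] / [3] / [4] / [6] / [8];  Q = [1, 6, 7, 8] / [2] / [3] / [4] / [5];  common shape = (4, 1, 1, 1, 1)

Row-insert the values π_1, π_2, … into P one at a time, bumping the leftmost entry strictly greater than the inserted value down to the next row. The recording tableau Q records, in position (i, j), the step at which that cell was added to P.
  Insert 8 (step 1): P = [8];  Q = [1]
  Insert 6 (step 2): P = [6] / [8];  Q = [1] / [2]
  Insert 4 (step 3): P = [4] / [6] / [8];  Q = [1] / [2] / [3]
  Insert 3 (step 4): P = [3] / [4] / [6] / [8];  Q = [1] / [2] / [3] / [4]
  Insert 1 (step 5): P = [1] / [3] / [4] / [6] / [8];  Q = [1] / [2] / [3] / [4] / [5]
  Insert 2 (step 6): P = [1, 2] / [3] / [4] / [6] / [8];  Q = [1, 6] / [2] / [3] / [4] / [5]
  Insert 5 (step 7): P = [1, 2, 5] / [3] / [4] / [6] / [8];  Q = [1, 6, 7] / [2] / [3] / [4] / [5]
  Insert 7 (step 8): P = [1, 2, 5, 7] / [3] / [4] / [6] / [8];  Q = [1, 6, 7, 8] / [2] / [3] / [4] / [5]
Final shape: (4, 1, 1, 1, 1).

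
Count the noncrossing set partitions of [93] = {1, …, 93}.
C_93 = 60960876535340415751462563580829648891969728907438000

These noncrossing partitions are counted by the Catalan number C_n = (1/(n + 1)) · C(2n, n). For n = 93: C_93 = (1/94) · C(186, 93) = 5730322394321999080637480976597986995845154517299172000/94 = 60960876535340415751462563580829648891969728907438000.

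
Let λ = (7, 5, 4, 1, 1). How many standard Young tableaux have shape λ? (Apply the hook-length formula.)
# SYT of shape (7, 5, 4, 1, 1) = 6265350

Hook-length formula: f^λ = n! / Π hook(c), product over all cells c of the Young diagram. For λ = (7, 5, 4, 1, 1), n = 18 boxes. Hook lengths by row (left-to-right, top-to-bottom): [11, 8, 7, 6, 4, 2, 1]; [8, 5, 4, 3, 1]; [6, 3, 2, 1]; [2]; [1]. Product of hooks = 1021870080. So f^λ = 18! / 1021870080 = 6402373705728000 / 1021870080 = 6265350.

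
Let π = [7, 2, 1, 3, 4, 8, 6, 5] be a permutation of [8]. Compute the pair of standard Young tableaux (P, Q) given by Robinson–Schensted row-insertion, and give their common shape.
P = [1, 3, 4, 5] / [2, 6] / [7, 8];  Q = [1, 4, 5, 6] / [2, 7] / [3, 8];  common shape = (4, 2, 2)

Row-insert the values π_1, π_2, … into P one at a time, bumping the leftmost entry strictly greater than the inserted value down to the next row. The recording tableau Q records, in position (i, j), the step at which that cell was added to P.
  Insert 7 (step 1): P = [7];  Q = [1]
  Insert 2 (step 2): P = [2] / [7];  Q = [1] / [2]
  Insert 1 (step 3): P = [1] / [2] / [7];  Q = [1] / [2] / [3]
  Insert 3 (step 4): P = [1, 3] / [2] / [7];  Q = [1, 4] / [2] / [3]
  Insert 4 (step 5): P = [1, 3, 4] / [2] / [7];  Q = [1, 4, 5] / [2] / [3]
  Insert 8 (step 6): P = [1, 3, 4, 8] / [2] / [7];  Q = [1, 4, 5, 6] / [2] / [3]
  Insert 6 (step 7): P = [1, 3, 4, 6] / [2, 8] / [7];  Q = [1, 4, 5, 6] / [2, 7] / [3]
  Insert 5 (step 8): P = [1, 3, 4, 5] / [2, 6] / [7, 8];  Q = [1, 4, 5, 6] / [2, 7] / [3, 8]
Final shape: (4, 2, 2).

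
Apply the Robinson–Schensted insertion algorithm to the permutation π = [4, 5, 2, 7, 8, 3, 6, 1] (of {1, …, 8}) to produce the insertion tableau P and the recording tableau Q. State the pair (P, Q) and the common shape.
P = [1, 3, 6, 8] / [2, 5, 7] / [4];  Q = [1, 2, 4, 5] / [3, 6, 7] / [8];  common shape = (4, 3, 1)

Row-insert the values π_1, π_2, … into P one at a time, bumping the leftmost entry strictly greater than the inserted value down to the next row. The recording tableau Q records, in position (i, j), the step at which that cell was added to P.
  Insert 4 (step 1): P = [4];  Q = [1]
  Insert 5 (step 2): P = [4, 5];  Q = [1, 2]
  Insert 2 (step 3): P = [2, 5] / [4];  Q = [1, 2] / [3]
  Insert 7 (step 4): P = [2, 5, 7] / [4];  Q = [1, 2, 4] / [3]
  Insert 8 (step 5): P = [2, 5, 7, 8] / [4];  Q = [1, 2, 4, 5] / [3]
  Insert 3 (step 6): P = [2, 3, 7, 8] / [4, 5];  Q = [1, 2, 4, 5] / [3, 6]
  Insert 6 (step 7): P = [2, 3, 6, 8] / [4, 5, 7];  Q = [1, 2, 4, 5] / [3, 6, 7]
  Insert 1 (step 8): P = [1, 3, 6, 8] / [2, 5, 7] / [4];  Q = [1, 2, 4, 5] / [3, 6, 7] / [8]
Final shape: (4, 3, 1).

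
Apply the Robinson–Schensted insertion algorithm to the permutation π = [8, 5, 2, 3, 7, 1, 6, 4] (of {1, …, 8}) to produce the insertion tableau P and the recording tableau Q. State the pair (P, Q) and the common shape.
P = [1, 3, 4] / [2, 6] / [5, 7] / [8];  Q = [1, 4, 5] / [2, 7] / [3, 8] / [6];  common shape = (3, 2, 2, 1)

Row-insert the values π_1, π_2, … into P one at a time, bumping the leftmost entry strictly greater than the inserted value down to the next row. The recording tableau Q records, in position (i, j), the step at which that cell was added to P.
  Insert 8 (step 1): P = [8];  Q = [1]
  Insert 5 (step 2): P = [5] / [8];  Q = [1] / [2]
  Insert 2 (step 3): P = [2] / [5] / [8];  Q = [1] / [2] / [3]
  Insert 3 (step 4): P = [2, 3] / [5] / [8];  Q = [1, 4] / [2] / [3]
  Insert 7 (step 5): P = [2, 3, 7] / [5] / [8];  Q = [1, 4, 5] / [2] / [3]
  Insert 1 (step 6): P = [1, 3, 7] / [2] / [5] / [8];  Q = [1, 4, 5] / [2] / [3] / [6]
  Insert 6 (step 7): P = [1, 3, 6] / [2, 7] / [5] / [8];  Q = [1, 4, 5] / [2, 7] / [3] / [6]
  Insert 4 (step 8): P = [1, 3, 4] / [2, 6] / [5, 7] / [8];  Q = [1, 4, 5] / [2, 7] / [3, 8] / [6]
Final shape: (3, 2, 2, 1).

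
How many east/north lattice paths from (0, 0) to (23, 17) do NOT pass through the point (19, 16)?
Number of paths = 68432734050

Total paths from (0, 0) to (23, 17): C(40, 23) = 88732378800. Paths through (19, 16): (paths (0, 0) → (19, 16)) × (paths (19, 16) → (23, 17)) = C(35, 19) · C(5, 4) = 4059928950 · 5 = 20299644750. Avoidance count = 88732378800 − 20299644750 = 68432734050.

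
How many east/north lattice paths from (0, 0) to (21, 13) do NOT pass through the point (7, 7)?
Number of paths = 794959440

Total paths from (0, 0) to (21, 13): C(34, 21) = 927983760. Paths through (7, 7): (paths (0, 0) → (7, 7)) × (paths (7, 7) → (21, 13)) = C(14, 7) · C(20, 14) = 3432 · 38760 = 133024320. Avoidance count = 927983760 − 133024320 = 794959440.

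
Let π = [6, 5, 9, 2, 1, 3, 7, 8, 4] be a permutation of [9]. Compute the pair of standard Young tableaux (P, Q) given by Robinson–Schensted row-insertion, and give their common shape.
P = [1, 3, 4, 8] / [2, 7] / [5, 9] / [6];  Q = [1, 3, 7, 8] / [2, 6] / [4, 9] / [5];  common shape = (4, 2, 2, 1)

Row-insert the values π_1, π_2, … into P one at a time, bumping the leftmost entry strictly greater than the inserted value down to the next row. The recording tableau Q records, in position (i, j), the step at which that cell was added to P.
  Insert 6 (step 1): P = [6];  Q = [1]
  Insert 5 (step 2): P = [5] / [6];  Q = [1] / [2]
  Insert 9 (step 3): P = [5, 9] / [6];  Q = [1, 3] / [2]
  Insert 2 (step 4): P = [2, 9] / [5] / [6];  Q = [1, 3] / [2] / [4]
  Insert 1 (step 5): P = [1, 9] / [2] / [5] / [6];  Q = [1, 3] / [2] / [4] / [5]
  Insert 3 (step 6): P = [1, 3] / [2, 9] / [5] / [6];  Q = [1, 3] / [2, 6] / [4] / [5]
  Insert 7 (step 7): P = [1, 3, 7] / [2, 9] / [5] / [6];  Q = [1, 3, 7] / [2, 6] / [4] / [5]
  Insert 8 (step 8): P = [1, 3, 7, 8] / [2, 9] / [5] / [6];  Q = [1, 3, 7, 8] / [2, 6] / [4] / [5]
  Insert 4 (step 9): P = [1, 3, 4, 8] / [2, 7] / [5, 9] / [6];  Q = [1, 3, 7, 8] / [2, 6] / [4, 9] / [5]
Final shape: (4, 2, 2, 1).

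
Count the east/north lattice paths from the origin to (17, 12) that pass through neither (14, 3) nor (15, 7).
Number of paths = 48236311

Inclusion–exclusion. Total paths: C(29, 17) = 51895935. Through P₁: C(17, 14)·C(12, 3) = 149600. Through P₂: C(22, 15)·C(7, 2) = 3581424. Since P₁ is strictly southwest of P₂, a monotone path through both must visit P₁ then P₂; paths through both = C(17, 14)·C(5, 1)·C(7, 2) = 71400. Avoid both = 51895935 − 149600 − 3581424 + 71400 = 48236311.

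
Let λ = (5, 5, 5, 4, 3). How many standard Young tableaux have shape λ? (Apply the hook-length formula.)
# SYT of shape (5, 5, 5, 4, 3) = 243877920

Hook-length formula: f^λ = n! / Π hook(c), product over all cells c of the Young diagram. For λ = (5, 5, 5, 4, 3), n = 22 boxes. Hook lengths by row (left-to-right, top-to-bottom): [9, 8, 7, 5, 3]; [8, 7, 6, 4, 2]; [7, 6, 5, 3, 1]; [5, 4, 3, 1]; [3, 2, 1]. Product of hooks = 4608866304000. So f^λ = 22! / 4608866304000 = 1124000727777607680000 / 4608866304000 = 243877920.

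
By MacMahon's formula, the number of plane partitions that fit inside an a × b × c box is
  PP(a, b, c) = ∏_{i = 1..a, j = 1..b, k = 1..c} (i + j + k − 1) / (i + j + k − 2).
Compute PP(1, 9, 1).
PP(1, 9, 1) = 10

Evaluate the triple product over i = 1..1, j = 1..9, k = 1..1. The factors are (2/1) · (3/2) · (4/3) · (5/4) · (6/5) · (7/6) · (8/7) · (9/8) · … (9 factors total). The numerators and denominators telescope so the product is an integer; carrying out the multiplication exactly gives PP(1, 9, 1) = 10.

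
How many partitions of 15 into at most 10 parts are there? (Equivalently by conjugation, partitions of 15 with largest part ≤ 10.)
p(15, parts ≤ 10) = 164

Partitions of 15 with all parts ≤ 10: 10+5, 10+4+1, 10+3+2, 10+3+1+1, 10+2+2+1, 10+2+1+1+1, 10+1+1+1+1+1, 9+6, 9+5+1, 9+4+2, 9+4+1+1, 9+3+3, 9+3+2+1, 9+3+1+1+1, 9+2+2+2, 9+2+2+1+1, 9+2+1+1+1+1, 9+1+1+1+1+1+1, 8+7, 8+6+1, 8+5+2, 8+5+1+1, 8+4+3, 8+4+2+1, 8+4+1+1+1, 8+3+3+1, 8+3+2+2, 8+3+2+1+1, 8+3+1+1+1+1, 8+2+2+2+1, … (164 total). Count = 164.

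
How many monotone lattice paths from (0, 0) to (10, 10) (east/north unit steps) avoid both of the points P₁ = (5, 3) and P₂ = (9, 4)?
Number of paths = 137359

Inclusion–exclusion. Total paths: C(20, 10) = 184756. Through P₁: C(8, 5)·C(12, 5) = 44352. Through P₂: C(13, 9)·C(7, 1) = 5005. Since P₁ is strictly southwest of P₂, a monotone path through both must visit P₁ then P₂; paths through both = C(8, 5)·C(5, 4)·C(7, 1) = 1960. Avoid both = 184756 − 44352 − 5005 + 1960 = 137359.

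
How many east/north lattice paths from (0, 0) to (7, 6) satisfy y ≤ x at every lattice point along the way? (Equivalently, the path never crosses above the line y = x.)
Number of paths = 429

By the reflection principle (André's argument), the number of monotone paths to (7, 6) with n ≤ m that never go above y = x is C(13, 7) − C(13, 8) = 1716 − 1287 = 429.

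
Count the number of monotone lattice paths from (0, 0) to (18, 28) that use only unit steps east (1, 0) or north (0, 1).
Number of paths = 2818953098830

A monotone lattice path from (0, 0) to (18, 28) consists of 18 east steps and 28 north steps in some order, so it is determined by which 18 of the 46 steps are east. The count is C(46, 18) = 2818953098830.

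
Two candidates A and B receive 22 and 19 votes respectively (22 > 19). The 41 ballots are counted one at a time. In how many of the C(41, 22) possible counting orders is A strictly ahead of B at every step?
Strict-lead orderings = 17902146600

Total orderings of the 41 votes with 22 for A: C(41, 22) = 244662670200. By the Bertrand ballot formula (Cycle Lemma / reflection principle), the number of orderings in which A is strictly ahead of B throughout is (p − q)/(p + q) · C(p + q, p) = (22 − 19)/(22 + 19) · 244662670200 = 17902146600.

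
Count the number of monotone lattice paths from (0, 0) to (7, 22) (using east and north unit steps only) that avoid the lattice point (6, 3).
Number of paths = 1559100

Total paths from (0, 0) to (7, 22): C(29, 7) = 1560780. Paths through (6, 3): (paths (0, 0) → (6, 3)) × (paths (6, 3) → (7, 22)) = C(9, 6) · C(20, 1) = 84 · 20 = 1680. Avoidance count = 1560780 − 1680 = 1559100.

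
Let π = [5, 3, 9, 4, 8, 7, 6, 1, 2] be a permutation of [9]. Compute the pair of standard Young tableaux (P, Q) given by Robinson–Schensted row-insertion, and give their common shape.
P = [1, 2, 6] / [3, 4] / [5, 7] / [8] / [9];  Q = [1, 3, 5] / [2, 4] / [6, 9] / [7] / [8];  common shape = (3, 2, 2, 1, 1)

Row-insert the values π_1, π_2, … into P one at a time, bumping the leftmost entry strictly greater than the inserted value down to the next row. The recording tableau Q records, in position (i, j), the step at which that cell was added to P.
  Insert 5 (step 1): P = [5];  Q = [1]
  Insert 3 (step 2): P = [3] / [5];  Q = [1] / [2]
  Insert 9 (step 3): P = [3, 9] / [5];  Q = [1, 3] / [2]
  Insert 4 (step 4): P = [3, 4] / [5, 9];  Q = [1, 3] / [2, 4]
  Insert 8 (step 5): P = [3, 4, 8] / [5, 9];  Q = [1, 3, 5] / [2, 4]
  Insert 7 (step 6): P = [3, 4, 7] / [5, 8] / [9];  Q = [1, 3, 5] / [2, 4] / [6]
  Insert 6 (step 7): P = [3, 4, 6] / [5, 7] / [8] / [9];  Q = [1, 3, 5] / [2, 4] / [6] / [7]
  Insert 1 (step 8): P = [1, 4, 6] / [3, 7] / [5] / [8] / [9];  Q = [1, 3, 5] / [2, 4] / [6] / [7] / [8]
  Insert 2 (step 9): P = [1, 2, 6] / [3, 4] / [5, 7] / [8] / [9];  Q = [1, 3, 5] / [2, 4] / [6, 9] / [7] / [8]
Final shape: (3, 2, 2, 1, 1).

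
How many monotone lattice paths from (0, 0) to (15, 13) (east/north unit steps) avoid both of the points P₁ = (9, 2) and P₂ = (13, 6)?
Number of paths = 35923328

Inclusion–exclusion. Total paths: C(28, 15) = 37442160. Through P₁: C(11, 9)·C(17, 6) = 680680. Through P₂: C(19, 13)·C(9, 2) = 976752. Since P₁ is strictly southwest of P₂, a monotone path through both must visit P₁ then P₂; paths through both = C(11, 9)·C(8, 4)·C(9, 2) = 138600. Avoid both = 37442160 − 680680 − 976752 + 138600 = 35923328.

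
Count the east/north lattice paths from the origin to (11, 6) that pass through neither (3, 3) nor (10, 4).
Number of paths = 6553

Inclusion–exclusion. Total paths: C(17, 11) = 12376. Through P₁: C(6, 3)·C(11, 8) = 3300. Through P₂: C(14, 10)·C(3, 1) = 3003. Since P₁ is strictly southwest of P₂, a monotone path through both must visit P₁ then P₂; paths through both = C(6, 3)·C(8, 7)·C(3, 1) = 480. Avoid both = 12376 − 3300 − 3003 + 480 = 6553.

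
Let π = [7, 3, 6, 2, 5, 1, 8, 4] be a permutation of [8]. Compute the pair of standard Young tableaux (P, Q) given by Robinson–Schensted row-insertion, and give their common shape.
P = [1, 4, 8] / [2, 5] / [3, 6] / [7];  Q = [1, 3, 7] / [2, 5] / [4, 8] / [6];  common shape = (3, 2, 2, 1)

Row-insert the values π_1, π_2, … into P one at a time, bumping the leftmost entry strictly greater than the inserted value down to the next row. The recording tableau Q records, in position (i, j), the step at which that cell was added to P.
  Insert 7 (step 1): P = [7];  Q = [1]
  Insert 3 (step 2): P = [3] / [7];  Q = [1] / [2]
  Insert 6 (step 3): P = [3, 6] / [7];  Q = [1, 3] / [2]
  Insert 2 (step 4): P = [2, 6] / [3] / [7];  Q = [1, 3] / [2] / [4]
  Insert 5 (step 5): P = [2, 5] / [3, 6] / [7];  Q = [1, 3] / [2, 5] / [4]
  Insert 1 (step 6): P = [1, 5] / [2, 6] / [3] / [7];  Q = [1, 3] / [2, 5] / [4] / [6]
  Insert 8 (step 7): P = [1, 5, 8] / [2, 6] / [3] / [7];  Q = [1, 3, 7] / [2, 5] / [4] / [6]
  Insert 4 (step 8): P = [1, 4, 8] / [2, 5] / [3, 6] / [7];  Q = [1, 3, 7] / [2, 5] / [4, 8] / [6]
Final shape: (3, 2, 2, 1).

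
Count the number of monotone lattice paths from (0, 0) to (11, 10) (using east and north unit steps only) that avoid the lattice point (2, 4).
Number of paths = 277641

Total paths from (0, 0) to (11, 10): C(21, 11) = 352716. Paths through (2, 4): (paths (0, 0) → (2, 4)) × (paths (2, 4) → (11, 10)) = C(6, 2) · C(15, 9) = 15 · 5005 = 75075. Avoidance count = 352716 − 75075 = 277641.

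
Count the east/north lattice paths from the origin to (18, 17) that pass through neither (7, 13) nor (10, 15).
Number of paths = 4319542650

Inclusion–exclusion. Total paths: C(35, 18) = 4537567650. Through P₁: C(20, 7)·C(15, 11) = 105814800. Through P₂: C(25, 10)·C(10, 8) = 147094200. Since P₁ is strictly southwest of P₂, a monotone path through both must visit P₁ then P₂; paths through both = C(20, 7)·C(5, 3)·C(10, 8) = 34884000. Avoid both = 4537567650 − 105814800 − 147094200 + 34884000 = 4319542650.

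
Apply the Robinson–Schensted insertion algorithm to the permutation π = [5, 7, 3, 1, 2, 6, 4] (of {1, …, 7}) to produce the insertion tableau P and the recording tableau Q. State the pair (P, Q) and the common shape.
P = [1, 2, 4] / [3, 6] / [5, 7];  Q = [1, 2, 6] / [3, 5] / [4, 7];  common shape = (3, 2, 2)

Row-insert the values π_1, π_2, … into P one at a time, bumping the leftmost entry strictly greater than the inserted value down to the next row. The recording tableau Q records, in position (i, j), the step at which that cell was added to P.
  Insert 5 (step 1): P = [5];  Q = [1]
  Insert 7 (step 2): P = [5, 7];  Q = [1, 2]
  Insert 3 (step 3): P = [3, 7] / [5];  Q = [1, 2] / [3]
  Insert 1 (step 4): P = [1, 7] / [3] / [5];  Q = [1, 2] / [3] / [4]
  Insert 2 (step 5): P = [1, 2] / [3, 7] / [5];  Q = [1, 2] / [3, 5] / [4]
  Insert 6 (step 6): P = [1, 2, 6] / [3, 7] / [5];  Q = [1, 2, 6] / [3, 5] / [4]
  Insert 4 (step 7): P = [1, 2, 4] / [3, 6] / [5, 7];  Q = [1, 2, 6] / [3, 5] / [4, 7]
Final shape: (3, 2, 2).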